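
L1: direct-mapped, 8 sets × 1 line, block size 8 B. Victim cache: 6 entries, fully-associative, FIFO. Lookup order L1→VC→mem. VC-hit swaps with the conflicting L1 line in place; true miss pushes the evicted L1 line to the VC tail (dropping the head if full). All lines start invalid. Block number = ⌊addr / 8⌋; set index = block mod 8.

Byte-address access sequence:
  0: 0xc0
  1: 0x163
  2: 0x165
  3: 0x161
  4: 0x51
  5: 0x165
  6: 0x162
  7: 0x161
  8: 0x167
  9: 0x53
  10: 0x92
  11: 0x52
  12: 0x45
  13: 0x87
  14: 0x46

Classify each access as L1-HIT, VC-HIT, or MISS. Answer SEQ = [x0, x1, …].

SEQ = [MISS, MISS, L1-HIT, L1-HIT, MISS, L1-HIT, L1-HIT, L1-HIT, L1-HIT, L1-HIT, MISS, VC-HIT, MISS, MISS, VC-HIT]

0: 0xc0 (blk 24, set 0) → MISS  vc=[]
1: 0x163 (blk 44, set 4) → MISS  vc=[]
2: 0x165 (blk 44, set 4) → L1-HIT  vc=[]
3: 0x161 (blk 44, set 4) → L1-HIT  vc=[]
4: 0x51 (blk 10, set 2) → MISS  vc=[]
5: 0x165 (blk 44, set 4) → L1-HIT  vc=[]
6: 0x162 (blk 44, set 4) → L1-HIT  vc=[]
7: 0x161 (blk 44, set 4) → L1-HIT  vc=[]
8: 0x167 (blk 44, set 4) → L1-HIT  vc=[]
9: 0x53 (blk 10, set 2) → L1-HIT  vc=[]
10: 0x92 (blk 18, set 2) → MISS  vc=[10]
11: 0x52 (blk 10, set 2) → VC-HIT  vc=[18]
12: 0x45 (blk 8, set 0) → MISS  vc=[18, 24]
13: 0x87 (blk 16, set 0) → MISS  vc=[18, 24, 8]
14: 0x46 (blk 8, set 0) → VC-HIT  vc=[18, 24, 16]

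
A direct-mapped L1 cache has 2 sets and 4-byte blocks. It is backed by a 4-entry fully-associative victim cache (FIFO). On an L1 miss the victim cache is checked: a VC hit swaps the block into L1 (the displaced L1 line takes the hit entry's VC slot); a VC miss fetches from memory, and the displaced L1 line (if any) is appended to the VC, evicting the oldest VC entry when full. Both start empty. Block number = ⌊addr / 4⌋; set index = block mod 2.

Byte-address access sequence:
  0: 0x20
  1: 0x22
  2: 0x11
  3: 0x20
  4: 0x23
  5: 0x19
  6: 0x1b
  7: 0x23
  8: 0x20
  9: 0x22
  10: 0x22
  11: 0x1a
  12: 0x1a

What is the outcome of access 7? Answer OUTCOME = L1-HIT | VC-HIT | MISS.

OUTCOME = VC-HIT

0: 0x20 (blk 8, set 0) → MISS  vc=[]
1: 0x22 (blk 8, set 0) → L1-HIT  vc=[]
2: 0x11 (blk 4, set 0) → MISS  vc=[8]
3: 0x20 (blk 8, set 0) → VC-HIT  vc=[4]
4: 0x23 (blk 8, set 0) → L1-HIT  vc=[4]
5: 0x19 (blk 6, set 0) → MISS  vc=[4, 8]
6: 0x1b (blk 6, set 0) → L1-HIT  vc=[4, 8]
7: 0x23 (blk 8, set 0) → VC-HIT  vc=[4, 6]
8: 0x20 (blk 8, set 0) → L1-HIT  vc=[4, 6]
9: 0x22 (blk 8, set 0) → L1-HIT  vc=[4, 6]
10: 0x22 (blk 8, set 0) → L1-HIT  vc=[4, 6]
11: 0x1a (blk 6, set 0) → VC-HIT  vc=[4, 8]
12: 0x1a (blk 6, set 0) → L1-HIT  vc=[4, 8]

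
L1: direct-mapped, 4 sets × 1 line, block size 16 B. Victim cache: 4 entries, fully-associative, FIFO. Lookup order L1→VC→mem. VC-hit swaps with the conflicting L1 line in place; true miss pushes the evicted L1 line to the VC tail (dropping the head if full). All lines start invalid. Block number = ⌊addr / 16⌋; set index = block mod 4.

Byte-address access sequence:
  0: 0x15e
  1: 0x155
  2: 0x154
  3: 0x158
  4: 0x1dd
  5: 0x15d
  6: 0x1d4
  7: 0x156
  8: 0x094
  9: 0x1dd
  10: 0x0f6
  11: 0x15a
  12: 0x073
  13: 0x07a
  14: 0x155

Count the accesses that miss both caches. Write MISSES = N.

MISSES = 5

#0 0x15e→b21/s1 MISS; vc=[]
#1 0x155→b21/s1 L1-HIT; vc=[]
#2 0x154→b21/s1 L1-HIT; vc=[]
#3 0x158→b21/s1 L1-HIT; vc=[]
#4 0x1dd→b29/s1 MISS; vc=[21]
#5 0x15d→b21/s1 VC-HIT; vc=[29]
#6 0x1d4→b29/s1 VC-HIT; vc=[21]
#7 0x156→b21/s1 VC-HIT; vc=[29]
#8 0x94→b9/s1 MISS; vc=[29,21]
#9 0x1dd→b29/s1 VC-HIT; vc=[9,21]
#10 0xf6→b15/s3 MISS; vc=[9,21]
#11 0x15a→b21/s1 VC-HIT; vc=[9,29]
#12 0x73→b7/s3 MISS; vc=[9,29,15]
#13 0x7a→b7/s3 L1-HIT; vc=[9,29,15]
#14 0x155→b21/s1 L1-HIT; vc=[9,29,15]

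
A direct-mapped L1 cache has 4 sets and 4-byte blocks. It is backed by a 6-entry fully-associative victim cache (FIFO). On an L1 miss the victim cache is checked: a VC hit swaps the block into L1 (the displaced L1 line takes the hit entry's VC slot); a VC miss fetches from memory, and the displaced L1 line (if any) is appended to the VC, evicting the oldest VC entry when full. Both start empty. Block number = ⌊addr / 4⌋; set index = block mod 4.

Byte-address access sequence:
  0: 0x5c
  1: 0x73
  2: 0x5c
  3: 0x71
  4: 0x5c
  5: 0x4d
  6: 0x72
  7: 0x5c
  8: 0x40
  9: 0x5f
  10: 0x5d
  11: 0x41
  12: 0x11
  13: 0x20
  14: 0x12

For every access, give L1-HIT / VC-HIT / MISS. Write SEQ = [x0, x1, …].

SEQ = [MISS, MISS, L1-HIT, L1-HIT, L1-HIT, MISS, L1-HIT, VC-HIT, MISS, L1-HIT, L1-HIT, L1-HIT, MISS, MISS, VC-HIT]

  [0] addr=0x5c blk=23 s=3: MISS | VC []
  [1] addr=0x73 blk=28 s=0: MISS | VC []
  [2] addr=0x5c blk=23 s=3: L1-HIT | VC []
  [3] addr=0x71 blk=28 s=0: L1-HIT | VC []
  [4] addr=0x5c blk=23 s=3: L1-HIT | VC []
  [5] addr=0x4d blk=19 s=3: MISS | VC [23]
  [6] addr=0x72 blk=28 s=0: L1-HIT | VC [23]
  [7] addr=0x5c blk=23 s=3: VC-HIT | VC [19]
  [8] addr=0x40 blk=16 s=0: MISS | VC [19, 28]
  [9] addr=0x5f blk=23 s=3: L1-HIT | VC [19, 28]
  [10] addr=0x5d blk=23 s=3: L1-HIT | VC [19, 28]
  [11] addr=0x41 blk=16 s=0: L1-HIT | VC [19, 28]
  [12] addr=0x11 blk=4 s=0: MISS | VC [19, 28, 16]
  [13] addr=0x20 blk=8 s=0: MISS | VC [19, 28, 16, 4]
  [14] addr=0x12 blk=4 s=0: VC-HIT | VC [19, 28, 16, 8]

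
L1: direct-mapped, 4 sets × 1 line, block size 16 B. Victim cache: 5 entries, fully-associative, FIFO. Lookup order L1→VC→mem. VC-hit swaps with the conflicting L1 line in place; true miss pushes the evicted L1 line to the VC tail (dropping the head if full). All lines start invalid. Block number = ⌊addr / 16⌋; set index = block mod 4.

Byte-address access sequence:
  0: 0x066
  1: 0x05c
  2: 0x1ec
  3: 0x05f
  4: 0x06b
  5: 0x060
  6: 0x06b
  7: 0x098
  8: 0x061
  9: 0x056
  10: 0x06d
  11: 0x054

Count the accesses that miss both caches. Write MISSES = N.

MISSES = 4

  [0] addr=0x66 blk=6 s=2: MISS | VC []
  [1] addr=0x5c blk=5 s=1: MISS | VC []
  [2] addr=0x1ec blk=30 s=2: MISS | VC [6]
  [3] addr=0x5f blk=5 s=1: L1-HIT | VC [6]
  [4] addr=0x6b blk=6 s=2: VC-HIT | VC [30]
  [5] addr=0x60 blk=6 s=2: L1-HIT | VC [30]
  [6] addr=0x6b blk=6 s=2: L1-HIT | VC [30]
  [7] addr=0x98 blk=9 s=1: MISS | VC [30, 5]
  [8] addr=0x61 blk=6 s=2: L1-HIT | VC [30, 5]
  [9] addr=0x56 blk=5 s=1: VC-HIT | VC [30, 9]
  [10] addr=0x6d blk=6 s=2: L1-HIT | VC [30, 9]
  [11] addr=0x54 blk=5 s=1: L1-HIT | VC [30, 9]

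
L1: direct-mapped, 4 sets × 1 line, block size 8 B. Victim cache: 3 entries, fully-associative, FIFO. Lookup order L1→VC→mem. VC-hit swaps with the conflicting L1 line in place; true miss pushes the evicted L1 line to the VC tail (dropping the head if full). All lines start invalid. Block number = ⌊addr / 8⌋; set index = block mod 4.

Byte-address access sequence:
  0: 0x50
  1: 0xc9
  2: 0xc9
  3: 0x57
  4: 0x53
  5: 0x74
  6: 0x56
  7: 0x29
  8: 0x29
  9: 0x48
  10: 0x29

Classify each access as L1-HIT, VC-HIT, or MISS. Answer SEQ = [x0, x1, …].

SEQ = [MISS, MISS, L1-HIT, L1-HIT, L1-HIT, MISS, VC-HIT, MISS, L1-HIT, MISS, VC-HIT]

#0 0x50→b10/s2 MISS; vc=[]
#1 0xc9→b25/s1 MISS; vc=[]
#2 0xc9→b25/s1 L1-HIT; vc=[]
#3 0x57→b10/s2 L1-HIT; vc=[]
#4 0x53→b10/s2 L1-HIT; vc=[]
#5 0x74→b14/s2 MISS; vc=[10]
#6 0x56→b10/s2 VC-HIT; vc=[14]
#7 0x29→b5/s1 MISS; vc=[14,25]
#8 0x29→b5/s1 L1-HIT; vc=[14,25]
#9 0x48→b9/s1 MISS; vc=[14,25,5]
#10 0x29→b5/s1 VC-HIT; vc=[14,25,9]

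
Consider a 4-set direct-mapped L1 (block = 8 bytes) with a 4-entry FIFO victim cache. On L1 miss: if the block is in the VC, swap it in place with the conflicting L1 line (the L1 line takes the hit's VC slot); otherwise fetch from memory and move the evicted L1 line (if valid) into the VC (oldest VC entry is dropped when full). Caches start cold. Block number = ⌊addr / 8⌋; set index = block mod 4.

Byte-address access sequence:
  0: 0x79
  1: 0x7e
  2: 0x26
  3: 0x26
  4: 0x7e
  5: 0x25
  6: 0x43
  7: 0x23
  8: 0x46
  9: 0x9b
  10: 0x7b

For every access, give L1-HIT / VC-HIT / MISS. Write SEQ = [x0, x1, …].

#0 0x79→b15/s3 MISS; vc=[]
#1 0x7e→b15/s3 L1-HIT; vc=[]
#2 0x26→b4/s0 MISS; vc=[]
#3 0x26→b4/s0 L1-HIT; vc=[]
#4 0x7e→b15/s3 L1-HIT; vc=[]
#5 0x25→b4/s0 L1-HIT; vc=[]
#6 0x43→b8/s0 MISS; vc=[4]
#7 0x23→b4/s0 VC-HIT; vc=[8]
#8 0x46→b8/s0 VC-HIT; vc=[4]
#9 0x9b→b19/s3 MISS; vc=[4,15]
#10 0x7b→b15/s3 VC-HIT; vc=[4,19]

SEQ = [MISS, L1-HIT, MISS, L1-HIT, L1-HIT, L1-HIT, MISS, VC-HIT, VC-HIT, MISS, VC-HIT]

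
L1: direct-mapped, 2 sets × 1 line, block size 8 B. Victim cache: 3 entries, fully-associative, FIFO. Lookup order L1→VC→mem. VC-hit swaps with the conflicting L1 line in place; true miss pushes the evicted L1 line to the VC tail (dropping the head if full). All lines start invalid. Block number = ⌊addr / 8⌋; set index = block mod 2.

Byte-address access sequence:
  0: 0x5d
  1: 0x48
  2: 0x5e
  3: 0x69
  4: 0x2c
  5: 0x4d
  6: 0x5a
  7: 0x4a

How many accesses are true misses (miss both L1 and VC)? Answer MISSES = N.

MISSES = 4

0: 0x5d (blk 11, set 1) → MISS  vc=[]
1: 0x48 (blk 9, set 1) → MISS  vc=[11]
2: 0x5e (blk 11, set 1) → VC-HIT  vc=[9]
3: 0x69 (blk 13, set 1) → MISS  vc=[9, 11]
4: 0x2c (blk 5, set 1) → MISS  vc=[9, 11, 13]
5: 0x4d (blk 9, set 1) → VC-HIT  vc=[5, 11, 13]
6: 0x5a (blk 11, set 1) → VC-HIT  vc=[5, 9, 13]
7: 0x4a (blk 9, set 1) → VC-HIT  vc=[5, 11, 13]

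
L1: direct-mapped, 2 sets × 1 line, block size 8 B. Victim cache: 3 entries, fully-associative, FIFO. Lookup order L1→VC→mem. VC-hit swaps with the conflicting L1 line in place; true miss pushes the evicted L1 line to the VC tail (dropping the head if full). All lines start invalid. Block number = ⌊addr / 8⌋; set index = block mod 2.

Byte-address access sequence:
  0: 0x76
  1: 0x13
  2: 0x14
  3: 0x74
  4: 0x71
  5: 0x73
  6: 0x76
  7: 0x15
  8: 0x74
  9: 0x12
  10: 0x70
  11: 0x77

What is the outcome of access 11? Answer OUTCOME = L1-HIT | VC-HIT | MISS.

OUTCOME = L1-HIT

#0 0x76→b14/s0 MISS; vc=[]
#1 0x13→b2/s0 MISS; vc=[14]
#2 0x14→b2/s0 L1-HIT; vc=[14]
#3 0x74→b14/s0 VC-HIT; vc=[2]
#4 0x71→b14/s0 L1-HIT; vc=[2]
#5 0x73→b14/s0 L1-HIT; vc=[2]
#6 0x76→b14/s0 L1-HIT; vc=[2]
#7 0x15→b2/s0 VC-HIT; vc=[14]
#8 0x74→b14/s0 VC-HIT; vc=[2]
#9 0x12→b2/s0 VC-HIT; vc=[14]
#10 0x70→b14/s0 VC-HIT; vc=[2]
#11 0x77→b14/s0 L1-HIT; vc=[2]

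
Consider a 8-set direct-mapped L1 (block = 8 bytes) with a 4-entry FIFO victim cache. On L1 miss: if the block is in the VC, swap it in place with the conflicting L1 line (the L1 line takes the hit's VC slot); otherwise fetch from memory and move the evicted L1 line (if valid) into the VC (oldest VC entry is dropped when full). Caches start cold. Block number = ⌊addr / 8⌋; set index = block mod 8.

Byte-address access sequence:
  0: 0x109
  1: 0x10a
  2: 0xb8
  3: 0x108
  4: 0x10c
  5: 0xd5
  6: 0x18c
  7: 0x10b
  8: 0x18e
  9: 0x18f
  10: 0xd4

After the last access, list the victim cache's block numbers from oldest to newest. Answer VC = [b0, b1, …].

VC = [33]

  [0] addr=0x109 blk=33 s=1: MISS | VC []
  [1] addr=0x10a blk=33 s=1: L1-HIT | VC []
  [2] addr=0xb8 blk=23 s=7: MISS | VC []
  [3] addr=0x108 blk=33 s=1: L1-HIT | VC []
  [4] addr=0x10c blk=33 s=1: L1-HIT | VC []
  [5] addr=0xd5 blk=26 s=2: MISS | VC []
  [6] addr=0x18c blk=49 s=1: MISS | VC [33]
  [7] addr=0x10b blk=33 s=1: VC-HIT | VC [49]
  [8] addr=0x18e blk=49 s=1: VC-HIT | VC [33]
  [9] addr=0x18f blk=49 s=1: L1-HIT | VC [33]
  [10] addr=0xd4 blk=26 s=2: L1-HIT | VC [33]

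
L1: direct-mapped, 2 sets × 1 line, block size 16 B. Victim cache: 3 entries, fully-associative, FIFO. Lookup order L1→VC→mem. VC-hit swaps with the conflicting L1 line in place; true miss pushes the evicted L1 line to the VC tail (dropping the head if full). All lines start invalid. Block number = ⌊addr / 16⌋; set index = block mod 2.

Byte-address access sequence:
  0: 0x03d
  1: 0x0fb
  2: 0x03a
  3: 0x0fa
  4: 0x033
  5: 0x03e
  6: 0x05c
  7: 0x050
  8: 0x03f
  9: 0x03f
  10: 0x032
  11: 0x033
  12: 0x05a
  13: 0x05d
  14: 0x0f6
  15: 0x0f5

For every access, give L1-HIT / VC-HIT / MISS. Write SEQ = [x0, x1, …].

#0 0x3d→b3/s1 MISS; vc=[]
#1 0xfb→b15/s1 MISS; vc=[3]
#2 0x3a→b3/s1 VC-HIT; vc=[15]
#3 0xfa→b15/s1 VC-HIT; vc=[3]
#4 0x33→b3/s1 VC-HIT; vc=[15]
#5 0x3e→b3/s1 L1-HIT; vc=[15]
#6 0x5c→b5/s1 MISS; vc=[15,3]
#7 0x50→b5/s1 L1-HIT; vc=[15,3]
#8 0x3f→b3/s1 VC-HIT; vc=[15,5]
#9 0x3f→b3/s1 L1-HIT; vc=[15,5]
#10 0x32→b3/s1 L1-HIT; vc=[15,5]
#11 0x33→b3/s1 L1-HIT; vc=[15,5]
#12 0x5a→b5/s1 VC-HIT; vc=[15,3]
#13 0x5d→b5/s1 L1-HIT; vc=[15,3]
#14 0xf6→b15/s1 VC-HIT; vc=[5,3]
#15 0xf5→b15/s1 L1-HIT; vc=[5,3]

SEQ = [MISS, MISS, VC-HIT, VC-HIT, VC-HIT, L1-HIT, MISS, L1-HIT, VC-HIT, L1-HIT, L1-HIT, L1-HIT, VC-HIT, L1-HIT, VC-HIT, L1-HIT]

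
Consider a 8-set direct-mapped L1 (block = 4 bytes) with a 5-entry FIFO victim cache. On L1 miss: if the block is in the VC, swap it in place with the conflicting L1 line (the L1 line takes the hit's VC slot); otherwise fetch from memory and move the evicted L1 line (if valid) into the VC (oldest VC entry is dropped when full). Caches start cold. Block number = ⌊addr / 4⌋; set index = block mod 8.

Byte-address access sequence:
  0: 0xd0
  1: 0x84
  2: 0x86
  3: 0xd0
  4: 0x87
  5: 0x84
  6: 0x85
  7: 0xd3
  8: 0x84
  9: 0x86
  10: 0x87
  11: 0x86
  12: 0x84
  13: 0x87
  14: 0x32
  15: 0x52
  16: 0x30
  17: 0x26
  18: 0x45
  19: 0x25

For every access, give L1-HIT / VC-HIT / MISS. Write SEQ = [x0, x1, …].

#0 0xd0→b52/s4 MISS; vc=[]
#1 0x84→b33/s1 MISS; vc=[]
#2 0x86→b33/s1 L1-HIT; vc=[]
#3 0xd0→b52/s4 L1-HIT; vc=[]
#4 0x87→b33/s1 L1-HIT; vc=[]
#5 0x84→b33/s1 L1-HIT; vc=[]
#6 0x85→b33/s1 L1-HIT; vc=[]
#7 0xd3→b52/s4 L1-HIT; vc=[]
#8 0x84→b33/s1 L1-HIT; vc=[]
#9 0x86→b33/s1 L1-HIT; vc=[]
#10 0x87→b33/s1 L1-HIT; vc=[]
#11 0x86→b33/s1 L1-HIT; vc=[]
#12 0x84→b33/s1 L1-HIT; vc=[]
#13 0x87→b33/s1 L1-HIT; vc=[]
#14 0x32→b12/s4 MISS; vc=[52]
#15 0x52→b20/s4 MISS; vc=[52,12]
#16 0x30→b12/s4 VC-HIT; vc=[52,20]
#17 0x26→b9/s1 MISS; vc=[52,20,33]
#18 0x45→b17/s1 MISS; vc=[52,20,33,9]
#19 0x25→b9/s1 VC-HIT; vc=[52,20,33,17]

SEQ = [MISS, MISS, L1-HIT, L1-HIT, L1-HIT, L1-HIT, L1-HIT, L1-HIT, L1-HIT, L1-HIT, L1-HIT, L1-HIT, L1-HIT, L1-HIT, MISS, MISS, VC-HIT, MISS, MISS, VC-HIT]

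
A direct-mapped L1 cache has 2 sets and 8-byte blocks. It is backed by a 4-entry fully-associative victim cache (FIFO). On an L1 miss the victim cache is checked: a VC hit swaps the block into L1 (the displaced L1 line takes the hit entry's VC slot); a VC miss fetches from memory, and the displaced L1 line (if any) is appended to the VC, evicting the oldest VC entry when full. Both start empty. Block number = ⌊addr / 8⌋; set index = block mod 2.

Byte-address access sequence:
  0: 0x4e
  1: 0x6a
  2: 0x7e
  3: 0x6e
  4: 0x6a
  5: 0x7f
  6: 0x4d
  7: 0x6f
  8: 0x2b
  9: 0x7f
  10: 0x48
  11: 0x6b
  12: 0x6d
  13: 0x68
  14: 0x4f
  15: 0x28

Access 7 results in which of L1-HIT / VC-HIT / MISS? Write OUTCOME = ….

OUTCOME = VC-HIT

0: 0x4e (blk 9, set 1) → MISS  vc=[]
1: 0x6a (blk 13, set 1) → MISS  vc=[9]
2: 0x7e (blk 15, set 1) → MISS  vc=[9, 13]
3: 0x6e (blk 13, set 1) → VC-HIT  vc=[9, 15]
4: 0x6a (blk 13, set 1) → L1-HIT  vc=[9, 15]
5: 0x7f (blk 15, set 1) → VC-HIT  vc=[9, 13]
6: 0x4d (blk 9, set 1) → VC-HIT  vc=[15, 13]
7: 0x6f (blk 13, set 1) → VC-HIT  vc=[15, 9]
8: 0x2b (blk 5, set 1) → MISS  vc=[15, 9, 13]
9: 0x7f (blk 15, set 1) → VC-HIT  vc=[5, 9, 13]
10: 0x48 (blk 9, set 1) → VC-HIT  vc=[5, 15, 13]
11: 0x6b (blk 13, set 1) → VC-HIT  vc=[5, 15, 9]
12: 0x6d (blk 13, set 1) → L1-HIT  vc=[5, 15, 9]
13: 0x68 (blk 13, set 1) → L1-HIT  vc=[5, 15, 9]
14: 0x4f (blk 9, set 1) → VC-HIT  vc=[5, 15, 13]
15: 0x28 (blk 5, set 1) → VC-HIT  vc=[9, 15, 13]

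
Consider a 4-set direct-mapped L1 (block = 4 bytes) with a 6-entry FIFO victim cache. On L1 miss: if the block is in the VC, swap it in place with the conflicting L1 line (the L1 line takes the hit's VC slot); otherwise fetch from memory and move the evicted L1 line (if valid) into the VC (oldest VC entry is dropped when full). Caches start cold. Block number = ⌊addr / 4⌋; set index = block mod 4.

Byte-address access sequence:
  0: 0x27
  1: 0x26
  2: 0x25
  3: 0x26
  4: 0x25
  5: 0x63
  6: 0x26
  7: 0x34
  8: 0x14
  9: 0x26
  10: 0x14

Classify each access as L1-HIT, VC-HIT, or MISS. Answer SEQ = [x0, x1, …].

SEQ = [MISS, L1-HIT, L1-HIT, L1-HIT, L1-HIT, MISS, L1-HIT, MISS, MISS, VC-HIT, VC-HIT]

#0 0x27→b9/s1 MISS; vc=[]
#1 0x26→b9/s1 L1-HIT; vc=[]
#2 0x25→b9/s1 L1-HIT; vc=[]
#3 0x26→b9/s1 L1-HIT; vc=[]
#4 0x25→b9/s1 L1-HIT; vc=[]
#5 0x63→b24/s0 MISS; vc=[]
#6 0x26→b9/s1 L1-HIT; vc=[]
#7 0x34→b13/s1 MISS; vc=[9]
#8 0x14→b5/s1 MISS; vc=[9,13]
#9 0x26→b9/s1 VC-HIT; vc=[5,13]
#10 0x14→b5/s1 VC-HIT; vc=[9,13]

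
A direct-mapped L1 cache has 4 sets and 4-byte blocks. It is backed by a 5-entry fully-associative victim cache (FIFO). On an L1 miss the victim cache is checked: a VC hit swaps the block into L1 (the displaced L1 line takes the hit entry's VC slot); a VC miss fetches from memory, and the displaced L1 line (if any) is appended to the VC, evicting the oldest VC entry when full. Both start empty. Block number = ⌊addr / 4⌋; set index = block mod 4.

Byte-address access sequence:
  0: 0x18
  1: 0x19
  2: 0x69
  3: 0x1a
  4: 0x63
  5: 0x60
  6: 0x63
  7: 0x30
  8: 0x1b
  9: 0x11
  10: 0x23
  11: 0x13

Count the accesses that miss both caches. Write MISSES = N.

  [0] addr=0x18 blk=6 s=2: MISS | VC []
  [1] addr=0x19 blk=6 s=2: L1-HIT | VC []
  [2] addr=0x69 blk=26 s=2: MISS | VC [6]
  [3] addr=0x1a blk=6 s=2: VC-HIT | VC [26]
  [4] addr=0x63 blk=24 s=0: MISS | VC [26]
  [5] addr=0x60 blk=24 s=0: L1-HIT | VC [26]
  [6] addr=0x63 blk=24 s=0: L1-HIT | VC [26]
  [7] addr=0x30 blk=12 s=0: MISS | VC [26, 24]
  [8] addr=0x1b blk=6 s=2: L1-HIT | VC [26, 24]
  [9] addr=0x11 blk=4 s=0: MISS | VC [26, 24, 12]
  [10] addr=0x23 blk=8 s=0: MISS | VC [26, 24, 12, 4]
  [11] addr=0x13 blk=4 s=0: VC-HIT | VC [26, 24, 12, 8]

MISSES = 6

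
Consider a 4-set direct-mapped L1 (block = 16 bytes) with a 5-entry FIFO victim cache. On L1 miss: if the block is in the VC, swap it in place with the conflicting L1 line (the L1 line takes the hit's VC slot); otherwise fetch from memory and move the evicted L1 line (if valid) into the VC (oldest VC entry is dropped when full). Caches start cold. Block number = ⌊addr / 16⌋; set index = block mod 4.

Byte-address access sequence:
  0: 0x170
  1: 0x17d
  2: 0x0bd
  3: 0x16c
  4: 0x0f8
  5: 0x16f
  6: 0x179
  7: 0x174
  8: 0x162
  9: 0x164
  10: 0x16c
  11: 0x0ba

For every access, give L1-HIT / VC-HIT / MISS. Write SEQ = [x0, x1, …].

SEQ = [MISS, L1-HIT, MISS, MISS, MISS, L1-HIT, VC-HIT, L1-HIT, L1-HIT, L1-HIT, L1-HIT, VC-HIT]

  [0] addr=0x170 blk=23 s=3: MISS | VC []
  [1] addr=0x17d blk=23 s=3: L1-HIT | VC []
  [2] addr=0xbd blk=11 s=3: MISS | VC [23]
  [3] addr=0x16c blk=22 s=2: MISS | VC [23]
  [4] addr=0xf8 blk=15 s=3: MISS | VC [23, 11]
  [5] addr=0x16f blk=22 s=2: L1-HIT | VC [23, 11]
  [6] addr=0x179 blk=23 s=3: VC-HIT | VC [15, 11]
  [7] addr=0x174 blk=23 s=3: L1-HIT | VC [15, 11]
  [8] addr=0x162 blk=22 s=2: L1-HIT | VC [15, 11]
  [9] addr=0x164 blk=22 s=2: L1-HIT | VC [15, 11]
  [10] addr=0x16c blk=22 s=2: L1-HIT | VC [15, 11]
  [11] addr=0xba blk=11 s=3: VC-HIT | VC [15, 23]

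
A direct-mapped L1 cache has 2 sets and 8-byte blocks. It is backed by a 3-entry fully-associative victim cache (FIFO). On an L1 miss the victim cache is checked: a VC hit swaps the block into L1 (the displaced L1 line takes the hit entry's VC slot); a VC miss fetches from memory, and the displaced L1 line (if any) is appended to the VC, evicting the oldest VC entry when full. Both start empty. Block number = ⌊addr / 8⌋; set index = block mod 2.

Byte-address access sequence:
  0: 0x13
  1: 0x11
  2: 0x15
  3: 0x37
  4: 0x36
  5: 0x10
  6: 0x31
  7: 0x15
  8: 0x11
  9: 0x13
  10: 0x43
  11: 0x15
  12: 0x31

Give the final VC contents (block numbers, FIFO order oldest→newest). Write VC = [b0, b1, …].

VC = [2, 8]

0: 0x13 (blk 2, set 0) → MISS  vc=[]
1: 0x11 (blk 2, set 0) → L1-HIT  vc=[]
2: 0x15 (blk 2, set 0) → L1-HIT  vc=[]
3: 0x37 (blk 6, set 0) → MISS  vc=[2]
4: 0x36 (blk 6, set 0) → L1-HIT  vc=[2]
5: 0x10 (blk 2, set 0) → VC-HIT  vc=[6]
6: 0x31 (blk 6, set 0) → VC-HIT  vc=[2]
7: 0x15 (blk 2, set 0) → VC-HIT  vc=[6]
8: 0x11 (blk 2, set 0) → L1-HIT  vc=[6]
9: 0x13 (blk 2, set 0) → L1-HIT  vc=[6]
10: 0x43 (blk 8, set 0) → MISS  vc=[6, 2]
11: 0x15 (blk 2, set 0) → VC-HIT  vc=[6, 8]
12: 0x31 (blk 6, set 0) → VC-HIT  vc=[2, 8]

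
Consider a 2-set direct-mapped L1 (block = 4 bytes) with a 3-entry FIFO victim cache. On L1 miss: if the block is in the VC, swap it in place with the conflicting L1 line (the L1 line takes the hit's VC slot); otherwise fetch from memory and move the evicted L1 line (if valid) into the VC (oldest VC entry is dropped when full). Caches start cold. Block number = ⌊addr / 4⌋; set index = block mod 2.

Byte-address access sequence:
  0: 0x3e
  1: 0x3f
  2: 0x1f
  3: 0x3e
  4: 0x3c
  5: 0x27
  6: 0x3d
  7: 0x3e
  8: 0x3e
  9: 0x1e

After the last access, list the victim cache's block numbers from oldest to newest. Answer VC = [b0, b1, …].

0: 0x3e (blk 15, set 1) → MISS  vc=[]
1: 0x3f (blk 15, set 1) → L1-HIT  vc=[]
2: 0x1f (blk 7, set 1) → MISS  vc=[15]
3: 0x3e (blk 15, set 1) → VC-HIT  vc=[7]
4: 0x3c (blk 15, set 1) → L1-HIT  vc=[7]
5: 0x27 (blk 9, set 1) → MISS  vc=[7, 15]
6: 0x3d (blk 15, set 1) → VC-HIT  vc=[7, 9]
7: 0x3e (blk 15, set 1) → L1-HIT  vc=[7, 9]
8: 0x3e (blk 15, set 1) → L1-HIT  vc=[7, 9]
9: 0x1e (blk 7, set 1) → VC-HIT  vc=[15, 9]

VC = [15, 9]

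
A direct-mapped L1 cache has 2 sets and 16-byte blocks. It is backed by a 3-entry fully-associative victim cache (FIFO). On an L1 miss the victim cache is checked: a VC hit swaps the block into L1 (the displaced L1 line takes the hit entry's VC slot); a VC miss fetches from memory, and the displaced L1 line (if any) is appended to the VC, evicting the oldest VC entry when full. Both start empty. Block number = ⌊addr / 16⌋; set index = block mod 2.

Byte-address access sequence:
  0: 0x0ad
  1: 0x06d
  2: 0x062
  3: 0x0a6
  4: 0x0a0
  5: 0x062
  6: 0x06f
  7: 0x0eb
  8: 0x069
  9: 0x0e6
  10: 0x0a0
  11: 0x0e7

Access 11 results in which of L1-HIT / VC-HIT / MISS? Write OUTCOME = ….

OUTCOME = VC-HIT

  [0] addr=0xad blk=10 s=0: MISS | VC []
  [1] addr=0x6d blk=6 s=0: MISS | VC [10]
  [2] addr=0x62 blk=6 s=0: L1-HIT | VC [10]
  [3] addr=0xa6 blk=10 s=0: VC-HIT | VC [6]
  [4] addr=0xa0 blk=10 s=0: L1-HIT | VC [6]
  [5] addr=0x62 blk=6 s=0: VC-HIT | VC [10]
  [6] addr=0x6f blk=6 s=0: L1-HIT | VC [10]
  [7] addr=0xeb blk=14 s=0: MISS | VC [10, 6]
  [8] addr=0x69 blk=6 s=0: VC-HIT | VC [10, 14]
  [9] addr=0xe6 blk=14 s=0: VC-HIT | VC [10, 6]
  [10] addr=0xa0 blk=10 s=0: VC-HIT | VC [14, 6]
  [11] addr=0xe7 blk=14 s=0: VC-HIT | VC [10, 6]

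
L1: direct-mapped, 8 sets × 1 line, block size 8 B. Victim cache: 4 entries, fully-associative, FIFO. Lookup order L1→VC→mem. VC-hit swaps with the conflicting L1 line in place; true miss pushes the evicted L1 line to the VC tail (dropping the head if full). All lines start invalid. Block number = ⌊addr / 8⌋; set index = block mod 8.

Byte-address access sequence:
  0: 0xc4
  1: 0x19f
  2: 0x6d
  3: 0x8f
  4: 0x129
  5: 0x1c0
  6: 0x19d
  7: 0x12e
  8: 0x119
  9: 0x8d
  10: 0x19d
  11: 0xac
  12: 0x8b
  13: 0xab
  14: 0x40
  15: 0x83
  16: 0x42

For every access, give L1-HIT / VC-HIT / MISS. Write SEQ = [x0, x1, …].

#0 0xc4→b24/s0 MISS; vc=[]
#1 0x19f→b51/s3 MISS; vc=[]
#2 0x6d→b13/s5 MISS; vc=[]
#3 0x8f→b17/s1 MISS; vc=[]
#4 0x129→b37/s5 MISS; vc=[13]
#5 0x1c0→b56/s0 MISS; vc=[13,24]
#6 0x19d→b51/s3 L1-HIT; vc=[13,24]
#7 0x12e→b37/s5 L1-HIT; vc=[13,24]
#8 0x119→b35/s3 MISS; vc=[13,24,51]
#9 0x8d→b17/s1 L1-HIT; vc=[13,24,51]
#10 0x19d→b51/s3 VC-HIT; vc=[13,24,35]
#11 0xac→b21/s5 MISS; vc=[13,24,35,37]
#12 0x8b→b17/s1 L1-HIT; vc=[13,24,35,37]
#13 0xab→b21/s5 L1-HIT; vc=[13,24,35,37]
#14 0x40→b8/s0 MISS; vc=[24,35,37,56]
#15 0x83→b16/s0 MISS; vc=[35,37,56,8]
#16 0x42→b8/s0 VC-HIT; vc=[35,37,56,16]

SEQ = [MISS, MISS, MISS, MISS, MISS, MISS, L1-HIT, L1-HIT, MISS, L1-HIT, VC-HIT, MISS, L1-HIT, L1-HIT, MISS, MISS, VC-HIT]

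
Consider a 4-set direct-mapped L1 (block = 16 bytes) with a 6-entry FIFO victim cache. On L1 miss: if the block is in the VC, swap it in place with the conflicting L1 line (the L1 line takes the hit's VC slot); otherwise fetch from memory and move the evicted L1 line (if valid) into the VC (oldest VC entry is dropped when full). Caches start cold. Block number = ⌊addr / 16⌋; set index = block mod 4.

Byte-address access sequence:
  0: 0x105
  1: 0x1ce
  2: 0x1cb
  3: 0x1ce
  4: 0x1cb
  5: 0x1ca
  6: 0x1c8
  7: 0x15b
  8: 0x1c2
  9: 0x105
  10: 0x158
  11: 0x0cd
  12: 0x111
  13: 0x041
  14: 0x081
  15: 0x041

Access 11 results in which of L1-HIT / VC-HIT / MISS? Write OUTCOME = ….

#0 0x105→b16/s0 MISS; vc=[]
#1 0x1ce→b28/s0 MISS; vc=[16]
#2 0x1cb→b28/s0 L1-HIT; vc=[16]
#3 0x1ce→b28/s0 L1-HIT; vc=[16]
#4 0x1cb→b28/s0 L1-HIT; vc=[16]
#5 0x1ca→b28/s0 L1-HIT; vc=[16]
#6 0x1c8→b28/s0 L1-HIT; vc=[16]
#7 0x15b→b21/s1 MISS; vc=[16]
#8 0x1c2→b28/s0 L1-HIT; vc=[16]
#9 0x105→b16/s0 VC-HIT; vc=[28]
#10 0x158→b21/s1 L1-HIT; vc=[28]
#11 0xcd→b12/s0 MISS; vc=[28,16]
#12 0x111→b17/s1 MISS; vc=[28,16,21]
#13 0x41→b4/s0 MISS; vc=[28,16,21,12]
#14 0x81→b8/s0 MISS; vc=[28,16,21,12,4]
#15 0x41→b4/s0 VC-HIT; vc=[28,16,21,12,8]

OUTCOME = MISS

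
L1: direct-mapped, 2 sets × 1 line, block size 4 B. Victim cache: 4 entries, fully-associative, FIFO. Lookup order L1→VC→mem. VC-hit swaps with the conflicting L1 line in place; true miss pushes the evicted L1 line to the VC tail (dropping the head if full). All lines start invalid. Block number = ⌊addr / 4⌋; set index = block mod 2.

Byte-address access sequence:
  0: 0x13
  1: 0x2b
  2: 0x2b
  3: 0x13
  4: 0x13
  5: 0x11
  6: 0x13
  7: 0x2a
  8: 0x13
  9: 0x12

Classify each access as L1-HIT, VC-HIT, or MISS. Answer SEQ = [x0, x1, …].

SEQ = [MISS, MISS, L1-HIT, VC-HIT, L1-HIT, L1-HIT, L1-HIT, VC-HIT, VC-HIT, L1-HIT]

  [0] addr=0x13 blk=4 s=0: MISS | VC []
  [1] addr=0x2b blk=10 s=0: MISS | VC [4]
  [2] addr=0x2b blk=10 s=0: L1-HIT | VC [4]
  [3] addr=0x13 blk=4 s=0: VC-HIT | VC [10]
  [4] addr=0x13 blk=4 s=0: L1-HIT | VC [10]
  [5] addr=0x11 blk=4 s=0: L1-HIT | VC [10]
  [6] addr=0x13 blk=4 s=0: L1-HIT | VC [10]
  [7] addr=0x2a blk=10 s=0: VC-HIT | VC [4]
  [8] addr=0x13 blk=4 s=0: VC-HIT | VC [10]
  [9] addr=0x12 blk=4 s=0: L1-HIT | VC [10]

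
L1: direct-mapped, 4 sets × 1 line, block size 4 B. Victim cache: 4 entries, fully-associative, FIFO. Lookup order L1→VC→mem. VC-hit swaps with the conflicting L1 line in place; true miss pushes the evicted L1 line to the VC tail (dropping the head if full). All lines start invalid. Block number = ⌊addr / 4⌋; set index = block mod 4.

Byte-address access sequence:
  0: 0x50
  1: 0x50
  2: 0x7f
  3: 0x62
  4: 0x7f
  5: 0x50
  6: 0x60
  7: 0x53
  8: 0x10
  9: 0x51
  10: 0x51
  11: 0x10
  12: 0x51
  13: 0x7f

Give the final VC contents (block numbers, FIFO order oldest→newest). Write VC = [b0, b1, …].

  [0] addr=0x50 blk=20 s=0: MISS | VC []
  [1] addr=0x50 blk=20 s=0: L1-HIT | VC []
  [2] addr=0x7f blk=31 s=3: MISS | VC []
  [3] addr=0x62 blk=24 s=0: MISS | VC [20]
  [4] addr=0x7f blk=31 s=3: L1-HIT | VC [20]
  [5] addr=0x50 blk=20 s=0: VC-HIT | VC [24]
  [6] addr=0x60 blk=24 s=0: VC-HIT | VC [20]
  [7] addr=0x53 blk=20 s=0: VC-HIT | VC [24]
  [8] addr=0x10 blk=4 s=0: MISS | VC [24, 20]
  [9] addr=0x51 blk=20 s=0: VC-HIT | VC [24, 4]
  [10] addr=0x51 blk=20 s=0: L1-HIT | VC [24, 4]
  [11] addr=0x10 blk=4 s=0: VC-HIT | VC [24, 20]
  [12] addr=0x51 blk=20 s=0: VC-HIT | VC [24, 4]
  [13] addr=0x7f blk=31 s=3: L1-HIT | VC [24, 4]

VC = [24, 4]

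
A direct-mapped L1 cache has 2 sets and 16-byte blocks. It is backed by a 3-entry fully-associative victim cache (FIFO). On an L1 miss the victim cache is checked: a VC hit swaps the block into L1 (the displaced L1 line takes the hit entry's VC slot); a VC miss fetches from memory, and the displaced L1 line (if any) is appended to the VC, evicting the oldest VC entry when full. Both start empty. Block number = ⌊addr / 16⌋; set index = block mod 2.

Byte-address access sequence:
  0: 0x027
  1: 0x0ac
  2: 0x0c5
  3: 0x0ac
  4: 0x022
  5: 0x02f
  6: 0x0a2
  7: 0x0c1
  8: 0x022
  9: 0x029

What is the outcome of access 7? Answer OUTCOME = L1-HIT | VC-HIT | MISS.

0: 0x27 (blk 2, set 0) → MISS  vc=[]
1: 0xac (blk 10, set 0) → MISS  vc=[2]
2: 0xc5 (blk 12, set 0) → MISS  vc=[2, 10]
3: 0xac (blk 10, set 0) → VC-HIT  vc=[2, 12]
4: 0x22 (blk 2, set 0) → VC-HIT  vc=[10, 12]
5: 0x2f (blk 2, set 0) → L1-HIT  vc=[10, 12]
6: 0xa2 (blk 10, set 0) → VC-HIT  vc=[2, 12]
7: 0xc1 (blk 12, set 0) → VC-HIT  vc=[2, 10]
8: 0x22 (blk 2, set 0) → VC-HIT  vc=[12, 10]
9: 0x29 (blk 2, set 0) → L1-HIT  vc=[12, 10]

OUTCOME = VC-HIT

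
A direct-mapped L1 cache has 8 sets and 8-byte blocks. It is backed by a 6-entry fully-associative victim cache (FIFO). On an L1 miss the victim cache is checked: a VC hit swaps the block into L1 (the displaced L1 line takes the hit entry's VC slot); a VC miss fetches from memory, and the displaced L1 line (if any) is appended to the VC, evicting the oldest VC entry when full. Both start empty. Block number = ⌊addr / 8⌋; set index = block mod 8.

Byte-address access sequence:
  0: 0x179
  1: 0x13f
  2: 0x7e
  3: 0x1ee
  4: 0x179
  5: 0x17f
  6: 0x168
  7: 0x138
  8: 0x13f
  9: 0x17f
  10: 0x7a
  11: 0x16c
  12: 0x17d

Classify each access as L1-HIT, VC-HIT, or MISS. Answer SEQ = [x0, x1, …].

SEQ = [MISS, MISS, MISS, MISS, VC-HIT, L1-HIT, MISS, VC-HIT, L1-HIT, VC-HIT, VC-HIT, L1-HIT, VC-HIT]

0: 0x179 (blk 47, set 7) → MISS  vc=[]
1: 0x13f (blk 39, set 7) → MISS  vc=[47]
2: 0x7e (blk 15, set 7) → MISS  vc=[47, 39]
3: 0x1ee (blk 61, set 5) → MISS  vc=[47, 39]
4: 0x179 (blk 47, set 7) → VC-HIT  vc=[15, 39]
5: 0x17f (blk 47, set 7) → L1-HIT  vc=[15, 39]
6: 0x168 (blk 45, set 5) → MISS  vc=[15, 39, 61]
7: 0x138 (blk 39, set 7) → VC-HIT  vc=[15, 47, 61]
8: 0x13f (blk 39, set 7) → L1-HIT  vc=[15, 47, 61]
9: 0x17f (blk 47, set 7) → VC-HIT  vc=[15, 39, 61]
10: 0x7a (blk 15, set 7) → VC-HIT  vc=[47, 39, 61]
11: 0x16c (blk 45, set 5) → L1-HIT  vc=[47, 39, 61]
12: 0x17d (blk 47, set 7) → VC-HIT  vc=[15, 39, 61]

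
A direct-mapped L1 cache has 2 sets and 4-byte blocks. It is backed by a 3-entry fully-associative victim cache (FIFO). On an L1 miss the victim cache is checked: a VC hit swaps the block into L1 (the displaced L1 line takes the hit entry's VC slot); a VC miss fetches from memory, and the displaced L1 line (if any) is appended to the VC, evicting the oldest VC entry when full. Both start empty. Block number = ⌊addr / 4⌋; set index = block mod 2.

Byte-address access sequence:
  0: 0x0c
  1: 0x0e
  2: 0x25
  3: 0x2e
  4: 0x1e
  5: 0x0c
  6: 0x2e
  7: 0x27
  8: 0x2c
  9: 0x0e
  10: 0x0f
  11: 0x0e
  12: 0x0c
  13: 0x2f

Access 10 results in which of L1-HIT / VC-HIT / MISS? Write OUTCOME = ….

OUTCOME = L1-HIT

#0 0xc→b3/s1 MISS; vc=[]
#1 0xe→b3/s1 L1-HIT; vc=[]
#2 0x25→b9/s1 MISS; vc=[3]
#3 0x2e→b11/s1 MISS; vc=[3,9]
#4 0x1e→b7/s1 MISS; vc=[3,9,11]
#5 0xc→b3/s1 VC-HIT; vc=[7,9,11]
#6 0x2e→b11/s1 VC-HIT; vc=[7,9,3]
#7 0x27→b9/s1 VC-HIT; vc=[7,11,3]
#8 0x2c→b11/s1 VC-HIT; vc=[7,9,3]
#9 0xe→b3/s1 VC-HIT; vc=[7,9,11]
#10 0xf→b3/s1 L1-HIT; vc=[7,9,11]
#11 0xe→b3/s1 L1-HIT; vc=[7,9,11]
#12 0xc→b3/s1 L1-HIT; vc=[7,9,11]
#13 0x2f→b11/s1 VC-HIT; vc=[7,9,3]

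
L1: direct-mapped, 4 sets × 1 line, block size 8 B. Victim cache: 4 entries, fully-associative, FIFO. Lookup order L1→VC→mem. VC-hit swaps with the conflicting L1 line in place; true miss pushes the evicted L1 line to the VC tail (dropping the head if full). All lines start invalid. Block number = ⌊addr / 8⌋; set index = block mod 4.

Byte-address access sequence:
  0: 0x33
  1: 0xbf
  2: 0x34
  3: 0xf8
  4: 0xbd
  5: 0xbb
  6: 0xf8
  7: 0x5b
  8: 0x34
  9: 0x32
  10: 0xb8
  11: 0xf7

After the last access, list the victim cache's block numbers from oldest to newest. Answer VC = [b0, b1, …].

#0 0x33→b6/s2 MISS; vc=[]
#1 0xbf→b23/s3 MISS; vc=[]
#2 0x34→b6/s2 L1-HIT; vc=[]
#3 0xf8→b31/s3 MISS; vc=[23]
#4 0xbd→b23/s3 VC-HIT; vc=[31]
#5 0xbb→b23/s3 L1-HIT; vc=[31]
#6 0xf8→b31/s3 VC-HIT; vc=[23]
#7 0x5b→b11/s3 MISS; vc=[23,31]
#8 0x34→b6/s2 L1-HIT; vc=[23,31]
#9 0x32→b6/s2 L1-HIT; vc=[23,31]
#10 0xb8→b23/s3 VC-HIT; vc=[11,31]
#11 0xf7→b30/s2 MISS; vc=[11,31,6]

VC = [11, 31, 6]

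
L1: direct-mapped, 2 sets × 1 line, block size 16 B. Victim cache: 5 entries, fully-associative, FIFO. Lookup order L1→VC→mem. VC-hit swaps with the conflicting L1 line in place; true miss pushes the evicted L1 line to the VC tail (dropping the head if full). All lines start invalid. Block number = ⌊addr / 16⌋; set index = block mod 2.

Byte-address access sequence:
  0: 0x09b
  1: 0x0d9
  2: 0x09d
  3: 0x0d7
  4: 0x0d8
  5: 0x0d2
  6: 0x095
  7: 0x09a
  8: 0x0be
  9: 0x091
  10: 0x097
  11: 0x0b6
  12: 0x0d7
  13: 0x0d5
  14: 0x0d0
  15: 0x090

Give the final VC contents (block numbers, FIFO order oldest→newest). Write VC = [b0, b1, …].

VC = [11, 13]

0: 0x9b (blk 9, set 1) → MISS  vc=[]
1: 0xd9 (blk 13, set 1) → MISS  vc=[9]
2: 0x9d (blk 9, set 1) → VC-HIT  vc=[13]
3: 0xd7 (blk 13, set 1) → VC-HIT  vc=[9]
4: 0xd8 (blk 13, set 1) → L1-HIT  vc=[9]
5: 0xd2 (blk 13, set 1) → L1-HIT  vc=[9]
6: 0x95 (blk 9, set 1) → VC-HIT  vc=[13]
7: 0x9a (blk 9, set 1) → L1-HIT  vc=[13]
8: 0xbe (blk 11, set 1) → MISS  vc=[13, 9]
9: 0x91 (blk 9, set 1) → VC-HIT  vc=[13, 11]
10: 0x97 (blk 9, set 1) → L1-HIT  vc=[13, 11]
11: 0xb6 (blk 11, set 1) → VC-HIT  vc=[13, 9]
12: 0xd7 (blk 13, set 1) → VC-HIT  vc=[11, 9]
13: 0xd5 (blk 13, set 1) → L1-HIT  vc=[11, 9]
14: 0xd0 (blk 13, set 1) → L1-HIT  vc=[11, 9]
15: 0x90 (blk 9, set 1) → VC-HIT  vc=[11, 13]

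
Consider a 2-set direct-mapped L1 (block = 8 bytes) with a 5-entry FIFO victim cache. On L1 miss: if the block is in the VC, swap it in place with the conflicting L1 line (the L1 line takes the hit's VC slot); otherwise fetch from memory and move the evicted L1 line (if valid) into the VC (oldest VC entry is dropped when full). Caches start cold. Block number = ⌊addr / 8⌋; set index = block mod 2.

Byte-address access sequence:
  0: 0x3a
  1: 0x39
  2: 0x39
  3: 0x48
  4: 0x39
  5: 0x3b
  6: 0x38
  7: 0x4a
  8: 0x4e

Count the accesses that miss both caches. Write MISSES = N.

MISSES = 2

#0 0x3a→b7/s1 MISS; vc=[]
#1 0x39→b7/s1 L1-HIT; vc=[]
#2 0x39→b7/s1 L1-HIT; vc=[]
#3 0x48→b9/s1 MISS; vc=[7]
#4 0x39→b7/s1 VC-HIT; vc=[9]
#5 0x3b→b7/s1 L1-HIT; vc=[9]
#6 0x38→b7/s1 L1-HIT; vc=[9]
#7 0x4a→b9/s1 VC-HIT; vc=[7]
#8 0x4e→b9/s1 L1-HIT; vc=[7]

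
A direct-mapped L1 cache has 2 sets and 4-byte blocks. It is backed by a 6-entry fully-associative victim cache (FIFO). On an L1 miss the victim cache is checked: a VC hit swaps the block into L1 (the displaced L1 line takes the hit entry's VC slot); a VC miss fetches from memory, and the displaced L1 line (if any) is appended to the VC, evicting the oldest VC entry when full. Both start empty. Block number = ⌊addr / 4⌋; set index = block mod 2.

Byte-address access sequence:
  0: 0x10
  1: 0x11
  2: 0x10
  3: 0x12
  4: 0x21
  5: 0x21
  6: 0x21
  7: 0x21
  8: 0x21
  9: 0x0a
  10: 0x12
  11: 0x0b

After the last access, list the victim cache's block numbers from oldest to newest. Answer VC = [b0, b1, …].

VC = [4, 8]

  [0] addr=0x10 blk=4 s=0: MISS | VC []
  [1] addr=0x11 blk=4 s=0: L1-HIT | VC []
  [2] addr=0x10 blk=4 s=0: L1-HIT | VC []
  [3] addr=0x12 blk=4 s=0: L1-HIT | VC []
  [4] addr=0x21 blk=8 s=0: MISS | VC [4]
  [5] addr=0x21 blk=8 s=0: L1-HIT | VC [4]
  [6] addr=0x21 blk=8 s=0: L1-HIT | VC [4]
  [7] addr=0x21 blk=8 s=0: L1-HIT | VC [4]
  [8] addr=0x21 blk=8 s=0: L1-HIT | VC [4]
  [9] addr=0xa blk=2 s=0: MISS | VC [4, 8]
  [10] addr=0x12 blk=4 s=0: VC-HIT | VC [2, 8]
  [11] addr=0xb blk=2 s=0: VC-HIT | VC [4, 8]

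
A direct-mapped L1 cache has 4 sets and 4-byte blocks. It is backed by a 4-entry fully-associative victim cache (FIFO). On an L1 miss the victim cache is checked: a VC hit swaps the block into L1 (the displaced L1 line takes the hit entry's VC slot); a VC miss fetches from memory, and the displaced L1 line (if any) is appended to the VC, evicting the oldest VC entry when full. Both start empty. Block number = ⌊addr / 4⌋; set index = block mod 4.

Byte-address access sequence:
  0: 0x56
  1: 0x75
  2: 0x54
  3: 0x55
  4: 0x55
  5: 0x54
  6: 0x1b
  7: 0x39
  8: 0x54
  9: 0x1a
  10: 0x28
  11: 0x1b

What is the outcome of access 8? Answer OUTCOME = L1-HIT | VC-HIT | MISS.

OUTCOME = L1-HIT

#0 0x56→b21/s1 MISS; vc=[]
#1 0x75→b29/s1 MISS; vc=[21]
#2 0x54→b21/s1 VC-HIT; vc=[29]
#3 0x55→b21/s1 L1-HIT; vc=[29]
#4 0x55→b21/s1 L1-HIT; vc=[29]
#5 0x54→b21/s1 L1-HIT; vc=[29]
#6 0x1b→b6/s2 MISS; vc=[29]
#7 0x39→b14/s2 MISS; vc=[29,6]
#8 0x54→b21/s1 L1-HIT; vc=[29,6]
#9 0x1a→b6/s2 VC-HIT; vc=[29,14]
#10 0x28→b10/s2 MISS; vc=[29,14,6]
#11 0x1b→b6/s2 VC-HIT; vc=[29,14,10]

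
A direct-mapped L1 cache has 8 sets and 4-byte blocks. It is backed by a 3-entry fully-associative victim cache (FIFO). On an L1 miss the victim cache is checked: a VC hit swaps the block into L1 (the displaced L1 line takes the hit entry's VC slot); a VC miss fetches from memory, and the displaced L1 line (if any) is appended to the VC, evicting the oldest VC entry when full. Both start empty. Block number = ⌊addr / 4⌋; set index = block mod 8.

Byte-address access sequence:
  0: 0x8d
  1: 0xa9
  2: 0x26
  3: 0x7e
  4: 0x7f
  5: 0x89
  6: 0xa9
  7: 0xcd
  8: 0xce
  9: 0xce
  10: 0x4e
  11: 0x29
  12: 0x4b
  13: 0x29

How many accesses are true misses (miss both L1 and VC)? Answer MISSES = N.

0: 0x8d (blk 35, set 3) → MISS  vc=[]
1: 0xa9 (blk 42, set 2) → MISS  vc=[]
2: 0x26 (blk 9, set 1) → MISS  vc=[]
3: 0x7e (blk 31, set 7) → MISS  vc=[]
4: 0x7f (blk 31, set 7) → L1-HIT  vc=[]
5: 0x89 (blk 34, set 2) → MISS  vc=[42]
6: 0xa9 (blk 42, set 2) → VC-HIT  vc=[34]
7: 0xcd (blk 51, set 3) → MISS  vc=[34, 35]
8: 0xce (blk 51, set 3) → L1-HIT  vc=[34, 35]
9: 0xce (blk 51, set 3) → L1-HIT  vc=[34, 35]
10: 0x4e (blk 19, set 3) → MISS  vc=[34, 35, 51]
11: 0x29 (blk 10, set 2) → MISS  vc=[35, 51, 42]
12: 0x4b (blk 18, set 2) → MISS  vc=[51, 42, 10]
13: 0x29 (blk 10, set 2) → VC-HIT  vc=[51, 42, 18]

MISSES = 9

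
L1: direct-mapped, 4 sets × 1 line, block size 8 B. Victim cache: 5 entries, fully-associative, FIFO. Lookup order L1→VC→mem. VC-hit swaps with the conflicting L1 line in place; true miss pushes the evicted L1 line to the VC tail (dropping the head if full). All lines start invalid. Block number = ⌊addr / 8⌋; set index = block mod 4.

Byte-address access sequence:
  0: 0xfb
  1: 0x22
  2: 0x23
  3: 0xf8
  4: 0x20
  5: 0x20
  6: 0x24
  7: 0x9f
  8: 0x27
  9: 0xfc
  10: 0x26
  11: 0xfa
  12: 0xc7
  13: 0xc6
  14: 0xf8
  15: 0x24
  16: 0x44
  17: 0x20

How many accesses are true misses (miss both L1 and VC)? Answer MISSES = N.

MISSES = 5

0: 0xfb (blk 31, set 3) → MISS  vc=[]
1: 0x22 (blk 4, set 0) → MISS  vc=[]
2: 0x23 (blk 4, set 0) → L1-HIT  vc=[]
3: 0xf8 (blk 31, set 3) → L1-HIT  vc=[]
4: 0x20 (blk 4, set 0) → L1-HIT  vc=[]
5: 0x20 (blk 4, set 0) → L1-HIT  vc=[]
6: 0x24 (blk 4, set 0) → L1-HIT  vc=[]
7: 0x9f (blk 19, set 3) → MISS  vc=[31]
8: 0x27 (blk 4, set 0) → L1-HIT  vc=[31]
9: 0xfc (blk 31, set 3) → VC-HIT  vc=[19]
10: 0x26 (blk 4, set 0) → L1-HIT  vc=[19]
11: 0xfa (blk 31, set 3) → L1-HIT  vc=[19]
12: 0xc7 (blk 24, set 0) → MISS  vc=[19, 4]
13: 0xc6 (blk 24, set 0) → L1-HIT  vc=[19, 4]
14: 0xf8 (blk 31, set 3) → L1-HIT  vc=[19, 4]
15: 0x24 (blk 4, set 0) → VC-HIT  vc=[19, 24]
16: 0x44 (blk 8, set 0) → MISS  vc=[19, 24, 4]
17: 0x20 (blk 4, set 0) → VC-HIT  vc=[19, 24, 8]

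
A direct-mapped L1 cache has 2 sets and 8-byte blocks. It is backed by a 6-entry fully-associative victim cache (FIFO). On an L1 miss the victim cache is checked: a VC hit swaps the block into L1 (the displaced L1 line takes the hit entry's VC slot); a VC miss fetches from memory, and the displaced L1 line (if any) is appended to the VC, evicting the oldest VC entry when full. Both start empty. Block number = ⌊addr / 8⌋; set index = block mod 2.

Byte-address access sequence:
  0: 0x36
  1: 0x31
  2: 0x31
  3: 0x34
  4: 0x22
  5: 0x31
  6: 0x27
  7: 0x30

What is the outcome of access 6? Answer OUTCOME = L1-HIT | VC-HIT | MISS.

#0 0x36→b6/s0 MISS; vc=[]
#1 0x31→b6/s0 L1-HIT; vc=[]
#2 0x31→b6/s0 L1-HIT; vc=[]
#3 0x34→b6/s0 L1-HIT; vc=[]
#4 0x22→b4/s0 MISS; vc=[6]
#5 0x31→b6/s0 VC-HIT; vc=[4]
#6 0x27→b4/s0 VC-HIT; vc=[6]
#7 0x30→b6/s0 VC-HIT; vc=[4]

OUTCOME = VC-HIT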